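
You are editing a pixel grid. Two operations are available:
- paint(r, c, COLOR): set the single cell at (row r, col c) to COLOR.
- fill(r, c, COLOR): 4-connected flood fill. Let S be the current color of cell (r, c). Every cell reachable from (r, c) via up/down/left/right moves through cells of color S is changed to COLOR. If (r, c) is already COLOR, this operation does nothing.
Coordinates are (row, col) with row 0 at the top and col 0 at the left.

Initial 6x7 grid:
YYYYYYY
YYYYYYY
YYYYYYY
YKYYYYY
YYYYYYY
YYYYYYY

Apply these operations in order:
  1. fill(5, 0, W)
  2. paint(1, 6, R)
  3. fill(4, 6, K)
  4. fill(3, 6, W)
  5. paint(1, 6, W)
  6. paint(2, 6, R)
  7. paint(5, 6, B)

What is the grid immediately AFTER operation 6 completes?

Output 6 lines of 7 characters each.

Answer: WWWWWWW
WWWWWWW
WWWWWWR
WWWWWWW
WWWWWWW
WWWWWWW

Derivation:
After op 1 fill(5,0,W) [41 cells changed]:
WWWWWWW
WWWWWWW
WWWWWWW
WKWWWWW
WWWWWWW
WWWWWWW
After op 2 paint(1,6,R):
WWWWWWW
WWWWWWR
WWWWWWW
WKWWWWW
WWWWWWW
WWWWWWW
After op 3 fill(4,6,K) [40 cells changed]:
KKKKKKK
KKKKKKR
KKKKKKK
KKKKKKK
KKKKKKK
KKKKKKK
After op 4 fill(3,6,W) [41 cells changed]:
WWWWWWW
WWWWWWR
WWWWWWW
WWWWWWW
WWWWWWW
WWWWWWW
After op 5 paint(1,6,W):
WWWWWWW
WWWWWWW
WWWWWWW
WWWWWWW
WWWWWWW
WWWWWWW
After op 6 paint(2,6,R):
WWWWWWW
WWWWWWW
WWWWWWR
WWWWWWW
WWWWWWW
WWWWWWW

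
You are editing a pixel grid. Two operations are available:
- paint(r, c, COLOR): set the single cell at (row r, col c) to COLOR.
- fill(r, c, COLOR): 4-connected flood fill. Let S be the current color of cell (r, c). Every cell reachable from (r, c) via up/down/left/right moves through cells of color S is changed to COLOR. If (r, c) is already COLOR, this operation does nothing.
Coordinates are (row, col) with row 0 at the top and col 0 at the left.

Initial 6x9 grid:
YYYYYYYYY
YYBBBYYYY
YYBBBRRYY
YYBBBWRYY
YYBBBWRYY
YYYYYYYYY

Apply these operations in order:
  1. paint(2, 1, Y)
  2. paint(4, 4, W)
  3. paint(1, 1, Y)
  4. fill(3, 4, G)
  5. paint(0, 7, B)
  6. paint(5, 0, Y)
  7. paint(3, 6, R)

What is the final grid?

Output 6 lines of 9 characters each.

Answer: YYYYYYYBY
YYGGGYYYY
YYGGGRRYY
YYGGGWRYY
YYGGWWRYY
YYYYYYYYY

Derivation:
After op 1 paint(2,1,Y):
YYYYYYYYY
YYBBBYYYY
YYBBBRRYY
YYBBBWRYY
YYBBBWRYY
YYYYYYYYY
After op 2 paint(4,4,W):
YYYYYYYYY
YYBBBYYYY
YYBBBRRYY
YYBBBWRYY
YYBBWWRYY
YYYYYYYYY
After op 3 paint(1,1,Y):
YYYYYYYYY
YYBBBYYYY
YYBBBRRYY
YYBBBWRYY
YYBBWWRYY
YYYYYYYYY
After op 4 fill(3,4,G) [11 cells changed]:
YYYYYYYYY
YYGGGYYYY
YYGGGRRYY
YYGGGWRYY
YYGGWWRYY
YYYYYYYYY
After op 5 paint(0,7,B):
YYYYYYYBY
YYGGGYYYY
YYGGGRRYY
YYGGGWRYY
YYGGWWRYY
YYYYYYYYY
After op 6 paint(5,0,Y):
YYYYYYYBY
YYGGGYYYY
YYGGGRRYY
YYGGGWRYY
YYGGWWRYY
YYYYYYYYY
After op 7 paint(3,6,R):
YYYYYYYBY
YYGGGYYYY
YYGGGRRYY
YYGGGWRYY
YYGGWWRYY
YYYYYYYYY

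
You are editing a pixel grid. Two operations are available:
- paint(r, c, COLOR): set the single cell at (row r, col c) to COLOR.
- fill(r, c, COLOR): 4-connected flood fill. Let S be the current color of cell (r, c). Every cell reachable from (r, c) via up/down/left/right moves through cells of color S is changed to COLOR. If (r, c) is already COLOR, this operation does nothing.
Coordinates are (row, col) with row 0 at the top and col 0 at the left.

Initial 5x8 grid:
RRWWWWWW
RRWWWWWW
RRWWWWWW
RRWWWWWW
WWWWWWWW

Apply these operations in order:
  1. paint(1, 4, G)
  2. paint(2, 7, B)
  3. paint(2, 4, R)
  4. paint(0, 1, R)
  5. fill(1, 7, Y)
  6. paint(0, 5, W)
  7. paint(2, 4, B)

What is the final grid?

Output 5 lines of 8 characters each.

After op 1 paint(1,4,G):
RRWWWWWW
RRWWGWWW
RRWWWWWW
RRWWWWWW
WWWWWWWW
After op 2 paint(2,7,B):
RRWWWWWW
RRWWGWWW
RRWWWWWB
RRWWWWWW
WWWWWWWW
After op 3 paint(2,4,R):
RRWWWWWW
RRWWGWWW
RRWWRWWB
RRWWWWWW
WWWWWWWW
After op 4 paint(0,1,R):
RRWWWWWW
RRWWGWWW
RRWWRWWB
RRWWWWWW
WWWWWWWW
After op 5 fill(1,7,Y) [29 cells changed]:
RRYYYYYY
RRYYGYYY
RRYYRYYB
RRYYYYYY
YYYYYYYY
After op 6 paint(0,5,W):
RRYYYWYY
RRYYGYYY
RRYYRYYB
RRYYYYYY
YYYYYYYY
After op 7 paint(2,4,B):
RRYYYWYY
RRYYGYYY
RRYYBYYB
RRYYYYYY
YYYYYYYY

Answer: RRYYYWYY
RRYYGYYY
RRYYBYYB
RRYYYYYY
YYYYYYYY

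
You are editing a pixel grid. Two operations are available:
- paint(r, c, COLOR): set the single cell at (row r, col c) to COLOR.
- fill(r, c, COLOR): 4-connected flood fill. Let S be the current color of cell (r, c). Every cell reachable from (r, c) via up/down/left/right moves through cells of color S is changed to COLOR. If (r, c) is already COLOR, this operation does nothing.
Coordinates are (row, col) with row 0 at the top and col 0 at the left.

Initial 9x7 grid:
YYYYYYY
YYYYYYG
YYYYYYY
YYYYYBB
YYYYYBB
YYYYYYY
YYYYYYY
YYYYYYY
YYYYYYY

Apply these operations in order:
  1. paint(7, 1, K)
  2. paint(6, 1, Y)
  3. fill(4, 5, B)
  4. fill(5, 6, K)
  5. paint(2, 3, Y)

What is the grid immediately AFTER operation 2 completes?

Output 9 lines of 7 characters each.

Answer: YYYYYYY
YYYYYYG
YYYYYYY
YYYYYBB
YYYYYBB
YYYYYYY
YYYYYYY
YKYYYYY
YYYYYYY

Derivation:
After op 1 paint(7,1,K):
YYYYYYY
YYYYYYG
YYYYYYY
YYYYYBB
YYYYYBB
YYYYYYY
YYYYYYY
YKYYYYY
YYYYYYY
After op 2 paint(6,1,Y):
YYYYYYY
YYYYYYG
YYYYYYY
YYYYYBB
YYYYYBB
YYYYYYY
YYYYYYY
YKYYYYY
YYYYYYY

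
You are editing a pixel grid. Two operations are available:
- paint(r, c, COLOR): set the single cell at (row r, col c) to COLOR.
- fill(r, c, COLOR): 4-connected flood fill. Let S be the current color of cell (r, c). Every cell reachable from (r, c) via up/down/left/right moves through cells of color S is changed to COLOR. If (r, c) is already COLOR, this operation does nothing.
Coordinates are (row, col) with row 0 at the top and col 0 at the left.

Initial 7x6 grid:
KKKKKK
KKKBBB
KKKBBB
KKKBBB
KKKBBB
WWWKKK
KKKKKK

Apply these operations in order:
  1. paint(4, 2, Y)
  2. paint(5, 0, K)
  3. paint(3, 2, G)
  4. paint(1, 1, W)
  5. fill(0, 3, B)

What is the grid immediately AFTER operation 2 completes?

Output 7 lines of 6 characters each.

Answer: KKKKKK
KKKBBB
KKKBBB
KKKBBB
KKYBBB
KWWKKK
KKKKKK

Derivation:
After op 1 paint(4,2,Y):
KKKKKK
KKKBBB
KKKBBB
KKKBBB
KKYBBB
WWWKKK
KKKKKK
After op 2 paint(5,0,K):
KKKKKK
KKKBBB
KKKBBB
KKKBBB
KKYBBB
KWWKKK
KKKKKK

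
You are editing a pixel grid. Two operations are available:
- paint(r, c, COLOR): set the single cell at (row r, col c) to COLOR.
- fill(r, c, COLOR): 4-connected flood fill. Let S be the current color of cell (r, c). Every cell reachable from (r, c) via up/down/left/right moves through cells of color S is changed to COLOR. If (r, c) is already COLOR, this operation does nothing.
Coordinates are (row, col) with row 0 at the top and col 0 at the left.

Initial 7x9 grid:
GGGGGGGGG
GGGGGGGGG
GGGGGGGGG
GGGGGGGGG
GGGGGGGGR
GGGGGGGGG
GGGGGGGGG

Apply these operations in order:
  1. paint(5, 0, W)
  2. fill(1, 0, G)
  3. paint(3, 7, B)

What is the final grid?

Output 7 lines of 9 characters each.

Answer: GGGGGGGGG
GGGGGGGGG
GGGGGGGGG
GGGGGGGBG
GGGGGGGGR
WGGGGGGGG
GGGGGGGGG

Derivation:
After op 1 paint(5,0,W):
GGGGGGGGG
GGGGGGGGG
GGGGGGGGG
GGGGGGGGG
GGGGGGGGR
WGGGGGGGG
GGGGGGGGG
After op 2 fill(1,0,G) [0 cells changed]:
GGGGGGGGG
GGGGGGGGG
GGGGGGGGG
GGGGGGGGG
GGGGGGGGR
WGGGGGGGG
GGGGGGGGG
After op 3 paint(3,7,B):
GGGGGGGGG
GGGGGGGGG
GGGGGGGGG
GGGGGGGBG
GGGGGGGGR
WGGGGGGGG
GGGGGGGGG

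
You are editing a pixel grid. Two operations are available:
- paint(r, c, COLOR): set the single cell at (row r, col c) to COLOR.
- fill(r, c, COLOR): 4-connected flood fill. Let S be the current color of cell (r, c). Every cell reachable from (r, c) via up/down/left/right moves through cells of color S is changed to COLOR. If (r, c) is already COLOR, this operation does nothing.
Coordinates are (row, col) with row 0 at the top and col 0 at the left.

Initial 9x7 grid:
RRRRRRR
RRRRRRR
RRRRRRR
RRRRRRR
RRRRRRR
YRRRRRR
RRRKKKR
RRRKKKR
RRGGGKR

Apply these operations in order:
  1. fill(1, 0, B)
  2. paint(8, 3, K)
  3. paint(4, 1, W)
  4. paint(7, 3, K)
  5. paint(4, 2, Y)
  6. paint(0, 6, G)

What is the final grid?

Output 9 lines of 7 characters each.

After op 1 fill(1,0,B) [52 cells changed]:
BBBBBBB
BBBBBBB
BBBBBBB
BBBBBBB
BBBBBBB
YBBBBBB
BBBKKKB
BBBKKKB
BBGGGKB
After op 2 paint(8,3,K):
BBBBBBB
BBBBBBB
BBBBBBB
BBBBBBB
BBBBBBB
YBBBBBB
BBBKKKB
BBBKKKB
BBGKGKB
After op 3 paint(4,1,W):
BBBBBBB
BBBBBBB
BBBBBBB
BBBBBBB
BWBBBBB
YBBBBBB
BBBKKKB
BBBKKKB
BBGKGKB
After op 4 paint(7,3,K):
BBBBBBB
BBBBBBB
BBBBBBB
BBBBBBB
BWBBBBB
YBBBBBB
BBBKKKB
BBBKKKB
BBGKGKB
After op 5 paint(4,2,Y):
BBBBBBB
BBBBBBB
BBBBBBB
BBBBBBB
BWYBBBB
YBBBBBB
BBBKKKB
BBBKKKB
BBGKGKB
After op 6 paint(0,6,G):
BBBBBBG
BBBBBBB
BBBBBBB
BBBBBBB
BWYBBBB
YBBBBBB
BBBKKKB
BBBKKKB
BBGKGKB

Answer: BBBBBBG
BBBBBBB
BBBBBBB
BBBBBBB
BWYBBBB
YBBBBBB
BBBKKKB
BBBKKKB
BBGKGKB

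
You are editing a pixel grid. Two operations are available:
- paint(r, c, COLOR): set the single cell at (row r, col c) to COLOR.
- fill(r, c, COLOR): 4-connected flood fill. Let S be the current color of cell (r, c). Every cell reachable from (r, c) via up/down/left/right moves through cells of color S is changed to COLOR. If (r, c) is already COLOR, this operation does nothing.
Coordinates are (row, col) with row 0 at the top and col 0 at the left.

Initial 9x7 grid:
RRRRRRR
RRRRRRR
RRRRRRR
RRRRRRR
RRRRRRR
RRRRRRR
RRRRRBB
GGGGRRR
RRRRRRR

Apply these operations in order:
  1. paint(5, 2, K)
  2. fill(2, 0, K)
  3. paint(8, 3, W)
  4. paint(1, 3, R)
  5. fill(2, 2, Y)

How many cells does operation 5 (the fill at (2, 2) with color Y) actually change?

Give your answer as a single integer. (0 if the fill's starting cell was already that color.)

Answer: 52

Derivation:
After op 1 paint(5,2,K):
RRRRRRR
RRRRRRR
RRRRRRR
RRRRRRR
RRRRRRR
RRKRRRR
RRRRRBB
GGGGRRR
RRRRRRR
After op 2 fill(2,0,K) [56 cells changed]:
KKKKKKK
KKKKKKK
KKKKKKK
KKKKKKK
KKKKKKK
KKKKKKK
KKKKKBB
GGGGKKK
KKKKKKK
After op 3 paint(8,3,W):
KKKKKKK
KKKKKKK
KKKKKKK
KKKKKKK
KKKKKKK
KKKKKKK
KKKKKBB
GGGGKKK
KKKWKKK
After op 4 paint(1,3,R):
KKKKKKK
KKKRKKK
KKKKKKK
KKKKKKK
KKKKKKK
KKKKKKK
KKKKKBB
GGGGKKK
KKKWKKK
After op 5 fill(2,2,Y) [52 cells changed]:
YYYYYYY
YYYRYYY
YYYYYYY
YYYYYYY
YYYYYYY
YYYYYYY
YYYYYBB
GGGGYYY
KKKWYYY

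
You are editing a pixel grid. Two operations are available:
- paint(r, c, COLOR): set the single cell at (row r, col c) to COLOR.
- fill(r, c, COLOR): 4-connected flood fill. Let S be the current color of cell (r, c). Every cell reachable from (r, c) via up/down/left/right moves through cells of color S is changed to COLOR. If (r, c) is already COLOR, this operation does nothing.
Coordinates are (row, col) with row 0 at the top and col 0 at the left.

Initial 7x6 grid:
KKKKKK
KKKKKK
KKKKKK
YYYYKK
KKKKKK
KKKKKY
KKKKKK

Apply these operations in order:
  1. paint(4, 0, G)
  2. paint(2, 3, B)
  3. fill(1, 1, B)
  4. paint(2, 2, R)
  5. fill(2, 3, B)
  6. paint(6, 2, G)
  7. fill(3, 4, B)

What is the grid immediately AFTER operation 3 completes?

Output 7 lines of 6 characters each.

After op 1 paint(4,0,G):
KKKKKK
KKKKKK
KKKKKK
YYYYKK
GKKKKK
KKKKKY
KKKKKK
After op 2 paint(2,3,B):
KKKKKK
KKKKKK
KKKBKK
YYYYKK
GKKKKK
KKKKKY
KKKKKK
After op 3 fill(1,1,B) [35 cells changed]:
BBBBBB
BBBBBB
BBBBBB
YYYYBB
GBBBBB
BBBBBY
BBBBBB

Answer: BBBBBB
BBBBBB
BBBBBB
YYYYBB
GBBBBB
BBBBBY
BBBBBB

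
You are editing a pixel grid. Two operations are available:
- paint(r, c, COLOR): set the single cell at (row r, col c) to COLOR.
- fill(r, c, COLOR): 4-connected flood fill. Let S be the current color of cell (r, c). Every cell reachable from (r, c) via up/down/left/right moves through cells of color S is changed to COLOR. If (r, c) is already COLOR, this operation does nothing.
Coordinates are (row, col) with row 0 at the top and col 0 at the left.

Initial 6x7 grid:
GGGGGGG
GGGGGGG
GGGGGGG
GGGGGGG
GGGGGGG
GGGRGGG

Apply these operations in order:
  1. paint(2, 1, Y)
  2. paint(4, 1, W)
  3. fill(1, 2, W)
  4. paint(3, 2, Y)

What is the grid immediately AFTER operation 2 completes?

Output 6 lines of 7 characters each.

After op 1 paint(2,1,Y):
GGGGGGG
GGGGGGG
GYGGGGG
GGGGGGG
GGGGGGG
GGGRGGG
After op 2 paint(4,1,W):
GGGGGGG
GGGGGGG
GYGGGGG
GGGGGGG
GWGGGGG
GGGRGGG

Answer: GGGGGGG
GGGGGGG
GYGGGGG
GGGGGGG
GWGGGGG
GGGRGGG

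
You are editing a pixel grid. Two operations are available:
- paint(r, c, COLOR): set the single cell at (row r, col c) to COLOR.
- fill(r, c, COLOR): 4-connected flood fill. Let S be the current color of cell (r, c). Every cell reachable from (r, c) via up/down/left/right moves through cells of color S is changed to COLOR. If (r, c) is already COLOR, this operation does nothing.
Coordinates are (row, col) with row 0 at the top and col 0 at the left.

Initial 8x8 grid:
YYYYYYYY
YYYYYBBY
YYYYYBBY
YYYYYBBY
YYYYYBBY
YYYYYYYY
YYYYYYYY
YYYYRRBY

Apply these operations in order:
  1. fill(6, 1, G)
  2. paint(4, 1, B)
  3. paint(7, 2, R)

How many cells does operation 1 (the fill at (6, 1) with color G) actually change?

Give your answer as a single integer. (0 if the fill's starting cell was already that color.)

After op 1 fill(6,1,G) [53 cells changed]:
GGGGGGGG
GGGGGBBG
GGGGGBBG
GGGGGBBG
GGGGGBBG
GGGGGGGG
GGGGGGGG
GGGGRRBG

Answer: 53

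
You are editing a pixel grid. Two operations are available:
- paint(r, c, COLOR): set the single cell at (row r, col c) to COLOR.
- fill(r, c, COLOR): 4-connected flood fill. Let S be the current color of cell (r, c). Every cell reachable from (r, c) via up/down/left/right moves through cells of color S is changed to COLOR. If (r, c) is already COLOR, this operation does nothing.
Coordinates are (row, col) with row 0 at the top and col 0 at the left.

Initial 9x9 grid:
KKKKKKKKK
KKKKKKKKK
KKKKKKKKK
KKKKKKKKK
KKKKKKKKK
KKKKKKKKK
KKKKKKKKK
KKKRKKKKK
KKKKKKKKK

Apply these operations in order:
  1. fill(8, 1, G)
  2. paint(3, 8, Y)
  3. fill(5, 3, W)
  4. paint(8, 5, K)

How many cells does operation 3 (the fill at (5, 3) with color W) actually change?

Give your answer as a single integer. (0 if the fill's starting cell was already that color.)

After op 1 fill(8,1,G) [80 cells changed]:
GGGGGGGGG
GGGGGGGGG
GGGGGGGGG
GGGGGGGGG
GGGGGGGGG
GGGGGGGGG
GGGGGGGGG
GGGRGGGGG
GGGGGGGGG
After op 2 paint(3,8,Y):
GGGGGGGGG
GGGGGGGGG
GGGGGGGGG
GGGGGGGGY
GGGGGGGGG
GGGGGGGGG
GGGGGGGGG
GGGRGGGGG
GGGGGGGGG
After op 3 fill(5,3,W) [79 cells changed]:
WWWWWWWWW
WWWWWWWWW
WWWWWWWWW
WWWWWWWWY
WWWWWWWWW
WWWWWWWWW
WWWWWWWWW
WWWRWWWWW
WWWWWWWWW

Answer: 79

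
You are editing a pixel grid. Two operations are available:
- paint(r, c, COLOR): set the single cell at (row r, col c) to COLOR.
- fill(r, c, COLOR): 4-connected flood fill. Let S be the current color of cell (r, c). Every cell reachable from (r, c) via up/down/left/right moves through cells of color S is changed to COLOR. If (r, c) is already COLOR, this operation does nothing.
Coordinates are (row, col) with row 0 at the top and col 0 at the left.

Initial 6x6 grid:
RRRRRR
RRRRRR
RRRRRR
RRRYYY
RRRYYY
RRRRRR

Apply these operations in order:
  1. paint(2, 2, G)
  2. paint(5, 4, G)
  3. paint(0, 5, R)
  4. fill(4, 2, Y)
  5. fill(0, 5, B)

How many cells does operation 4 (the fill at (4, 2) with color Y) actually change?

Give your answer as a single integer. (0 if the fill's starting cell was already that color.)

After op 1 paint(2,2,G):
RRRRRR
RRRRRR
RRGRRR
RRRYYY
RRRYYY
RRRRRR
After op 2 paint(5,4,G):
RRRRRR
RRRRRR
RRGRRR
RRRYYY
RRRYYY
RRRRGR
After op 3 paint(0,5,R):
RRRRRR
RRRRRR
RRGRRR
RRRYYY
RRRYYY
RRRRGR
After op 4 fill(4,2,Y) [27 cells changed]:
YYYYYY
YYYYYY
YYGYYY
YYYYYY
YYYYYY
YYYYGR

Answer: 27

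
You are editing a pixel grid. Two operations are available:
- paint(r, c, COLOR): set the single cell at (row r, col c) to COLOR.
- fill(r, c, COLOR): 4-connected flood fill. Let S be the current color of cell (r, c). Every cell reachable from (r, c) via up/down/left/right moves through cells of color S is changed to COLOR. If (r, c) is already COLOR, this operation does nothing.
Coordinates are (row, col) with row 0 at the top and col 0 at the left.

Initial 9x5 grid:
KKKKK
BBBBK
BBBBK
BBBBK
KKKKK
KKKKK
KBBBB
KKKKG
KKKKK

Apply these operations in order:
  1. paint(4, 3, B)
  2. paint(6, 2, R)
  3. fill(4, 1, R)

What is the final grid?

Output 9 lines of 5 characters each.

After op 1 paint(4,3,B):
KKKKK
BBBBK
BBBBK
BBBBK
KKKBK
KKKKK
KBBBB
KKKKG
KKKKK
After op 2 paint(6,2,R):
KKKKK
BBBBK
BBBBK
BBBBK
KKKBK
KKKKK
KBRBB
KKKKG
KKKKK
After op 3 fill(4,1,R) [27 cells changed]:
RRRRR
BBBBR
BBBBR
BBBBR
RRRBR
RRRRR
RBRBB
RRRRG
RRRRR

Answer: RRRRR
BBBBR
BBBBR
BBBBR
RRRBR
RRRRR
RBRBB
RRRRG
RRRRR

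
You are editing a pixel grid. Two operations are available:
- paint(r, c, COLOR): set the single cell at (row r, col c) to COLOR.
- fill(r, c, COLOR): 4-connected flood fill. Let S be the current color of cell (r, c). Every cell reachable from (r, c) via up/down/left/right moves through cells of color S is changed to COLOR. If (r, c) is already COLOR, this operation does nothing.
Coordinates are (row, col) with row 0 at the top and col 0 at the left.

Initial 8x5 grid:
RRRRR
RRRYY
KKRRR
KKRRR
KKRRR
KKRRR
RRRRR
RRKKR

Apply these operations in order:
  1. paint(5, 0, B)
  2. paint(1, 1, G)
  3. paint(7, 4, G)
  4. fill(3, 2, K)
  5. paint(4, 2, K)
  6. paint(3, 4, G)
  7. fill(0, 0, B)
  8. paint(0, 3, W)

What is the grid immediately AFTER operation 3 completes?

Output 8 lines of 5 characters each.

Answer: RRRRR
RGRYY
KKRRR
KKRRR
KKRRR
BKRRR
RRRRR
RRKKG

Derivation:
After op 1 paint(5,0,B):
RRRRR
RRRYY
KKRRR
KKRRR
KKRRR
BKRRR
RRRRR
RRKKR
After op 2 paint(1,1,G):
RRRRR
RGRYY
KKRRR
KKRRR
KKRRR
BKRRR
RRRRR
RRKKR
After op 3 paint(7,4,G):
RRRRR
RGRYY
KKRRR
KKRRR
KKRRR
BKRRR
RRRRR
RRKKG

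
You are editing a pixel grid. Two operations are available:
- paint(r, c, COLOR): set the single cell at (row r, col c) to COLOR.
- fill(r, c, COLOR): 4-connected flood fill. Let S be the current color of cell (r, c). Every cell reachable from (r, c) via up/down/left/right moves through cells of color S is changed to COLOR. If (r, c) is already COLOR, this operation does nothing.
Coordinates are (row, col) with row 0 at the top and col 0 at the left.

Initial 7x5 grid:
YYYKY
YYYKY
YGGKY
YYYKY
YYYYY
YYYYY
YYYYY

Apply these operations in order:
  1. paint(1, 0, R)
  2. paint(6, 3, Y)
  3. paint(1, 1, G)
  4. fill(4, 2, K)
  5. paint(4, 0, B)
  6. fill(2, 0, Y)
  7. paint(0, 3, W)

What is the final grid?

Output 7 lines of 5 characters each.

Answer: YYYWY
RGYYY
YGGYY
YYYYY
BYYYY
YYYYY
YYYYY

Derivation:
After op 1 paint(1,0,R):
YYYKY
RYYKY
YGGKY
YYYKY
YYYYY
YYYYY
YYYYY
After op 2 paint(6,3,Y):
YYYKY
RYYKY
YGGKY
YYYKY
YYYYY
YYYYY
YYYYY
After op 3 paint(1,1,G):
YYYKY
RGYKY
YGGKY
YYYKY
YYYYY
YYYYY
YYYYY
After op 4 fill(4,2,K) [23 cells changed]:
YYYKK
RGYKK
KGGKK
KKKKK
KKKKK
KKKKK
KKKKK
After op 5 paint(4,0,B):
YYYKK
RGYKK
KGGKK
KKKKK
BKKKK
KKKKK
KKKKK
After op 6 fill(2,0,Y) [26 cells changed]:
YYYYY
RGYYY
YGGYY
YYYYY
BYYYY
YYYYY
YYYYY
After op 7 paint(0,3,W):
YYYWY
RGYYY
YGGYY
YYYYY
BYYYY
YYYYY
YYYYY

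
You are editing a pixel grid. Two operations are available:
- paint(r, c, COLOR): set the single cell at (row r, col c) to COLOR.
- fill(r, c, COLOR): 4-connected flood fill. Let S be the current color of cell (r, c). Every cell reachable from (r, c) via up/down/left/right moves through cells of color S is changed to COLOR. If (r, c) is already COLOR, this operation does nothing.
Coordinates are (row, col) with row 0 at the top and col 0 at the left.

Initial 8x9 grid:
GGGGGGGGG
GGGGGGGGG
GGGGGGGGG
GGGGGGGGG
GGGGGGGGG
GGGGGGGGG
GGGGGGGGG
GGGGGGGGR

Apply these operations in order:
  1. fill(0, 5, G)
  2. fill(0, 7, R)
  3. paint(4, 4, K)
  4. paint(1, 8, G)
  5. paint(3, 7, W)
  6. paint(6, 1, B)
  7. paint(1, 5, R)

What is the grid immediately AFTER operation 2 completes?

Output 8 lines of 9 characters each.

After op 1 fill(0,5,G) [0 cells changed]:
GGGGGGGGG
GGGGGGGGG
GGGGGGGGG
GGGGGGGGG
GGGGGGGGG
GGGGGGGGG
GGGGGGGGG
GGGGGGGGR
After op 2 fill(0,7,R) [71 cells changed]:
RRRRRRRRR
RRRRRRRRR
RRRRRRRRR
RRRRRRRRR
RRRRRRRRR
RRRRRRRRR
RRRRRRRRR
RRRRRRRRR

Answer: RRRRRRRRR
RRRRRRRRR
RRRRRRRRR
RRRRRRRRR
RRRRRRRRR
RRRRRRRRR
RRRRRRRRR
RRRRRRRRR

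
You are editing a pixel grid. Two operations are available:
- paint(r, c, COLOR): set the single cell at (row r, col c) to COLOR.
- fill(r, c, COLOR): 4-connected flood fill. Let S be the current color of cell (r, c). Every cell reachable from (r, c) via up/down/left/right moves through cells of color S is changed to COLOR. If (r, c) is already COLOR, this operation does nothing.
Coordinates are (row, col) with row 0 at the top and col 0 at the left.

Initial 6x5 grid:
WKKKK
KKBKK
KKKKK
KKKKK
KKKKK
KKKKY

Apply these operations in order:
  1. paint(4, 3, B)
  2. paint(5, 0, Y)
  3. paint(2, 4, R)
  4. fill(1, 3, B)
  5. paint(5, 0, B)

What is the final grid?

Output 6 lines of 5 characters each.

After op 1 paint(4,3,B):
WKKKK
KKBKK
KKKKK
KKKKK
KKKBK
KKKKY
After op 2 paint(5,0,Y):
WKKKK
KKBKK
KKKKK
KKKKK
KKKBK
YKKKY
After op 3 paint(2,4,R):
WKKKK
KKBKK
KKKKR
KKKKK
KKKBK
YKKKY
After op 4 fill(1,3,B) [24 cells changed]:
WBBBB
BBBBB
BBBBR
BBBBB
BBBBB
YBBBY
After op 5 paint(5,0,B):
WBBBB
BBBBB
BBBBR
BBBBB
BBBBB
BBBBY

Answer: WBBBB
BBBBB
BBBBR
BBBBB
BBBBB
BBBBY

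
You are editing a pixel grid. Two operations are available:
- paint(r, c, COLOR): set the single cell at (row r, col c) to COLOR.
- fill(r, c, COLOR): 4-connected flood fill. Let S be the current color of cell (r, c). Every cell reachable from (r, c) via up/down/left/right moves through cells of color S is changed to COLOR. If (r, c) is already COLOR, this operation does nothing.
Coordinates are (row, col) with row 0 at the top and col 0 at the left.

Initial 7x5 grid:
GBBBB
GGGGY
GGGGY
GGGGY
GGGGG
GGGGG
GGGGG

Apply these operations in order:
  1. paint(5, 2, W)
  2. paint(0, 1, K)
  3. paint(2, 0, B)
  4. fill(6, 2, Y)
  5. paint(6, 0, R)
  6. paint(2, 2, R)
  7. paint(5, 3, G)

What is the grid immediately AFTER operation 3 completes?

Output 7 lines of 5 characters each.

Answer: GKBBB
GGGGY
BGGGY
GGGGY
GGGGG
GGWGG
GGGGG

Derivation:
After op 1 paint(5,2,W):
GBBBB
GGGGY
GGGGY
GGGGY
GGGGG
GGWGG
GGGGG
After op 2 paint(0,1,K):
GKBBB
GGGGY
GGGGY
GGGGY
GGGGG
GGWGG
GGGGG
After op 3 paint(2,0,B):
GKBBB
GGGGY
BGGGY
GGGGY
GGGGG
GGWGG
GGGGG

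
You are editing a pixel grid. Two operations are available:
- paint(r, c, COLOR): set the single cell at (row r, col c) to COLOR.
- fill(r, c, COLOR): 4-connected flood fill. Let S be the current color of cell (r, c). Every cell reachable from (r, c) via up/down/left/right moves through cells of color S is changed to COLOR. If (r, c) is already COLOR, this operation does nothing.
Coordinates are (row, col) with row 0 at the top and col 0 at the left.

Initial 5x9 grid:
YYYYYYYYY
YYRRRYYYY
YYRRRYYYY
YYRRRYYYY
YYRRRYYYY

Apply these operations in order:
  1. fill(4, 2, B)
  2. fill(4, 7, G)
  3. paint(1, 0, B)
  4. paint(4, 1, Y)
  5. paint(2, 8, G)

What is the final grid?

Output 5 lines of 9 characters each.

Answer: GGGGGGGGG
BGBBBGGGG
GGBBBGGGG
GGBBBGGGG
GYBBBGGGG

Derivation:
After op 1 fill(4,2,B) [12 cells changed]:
YYYYYYYYY
YYBBBYYYY
YYBBBYYYY
YYBBBYYYY
YYBBBYYYY
After op 2 fill(4,7,G) [33 cells changed]:
GGGGGGGGG
GGBBBGGGG
GGBBBGGGG
GGBBBGGGG
GGBBBGGGG
After op 3 paint(1,0,B):
GGGGGGGGG
BGBBBGGGG
GGBBBGGGG
GGBBBGGGG
GGBBBGGGG
After op 4 paint(4,1,Y):
GGGGGGGGG
BGBBBGGGG
GGBBBGGGG
GGBBBGGGG
GYBBBGGGG
After op 5 paint(2,8,G):
GGGGGGGGG
BGBBBGGGG
GGBBBGGGG
GGBBBGGGG
GYBBBGGGG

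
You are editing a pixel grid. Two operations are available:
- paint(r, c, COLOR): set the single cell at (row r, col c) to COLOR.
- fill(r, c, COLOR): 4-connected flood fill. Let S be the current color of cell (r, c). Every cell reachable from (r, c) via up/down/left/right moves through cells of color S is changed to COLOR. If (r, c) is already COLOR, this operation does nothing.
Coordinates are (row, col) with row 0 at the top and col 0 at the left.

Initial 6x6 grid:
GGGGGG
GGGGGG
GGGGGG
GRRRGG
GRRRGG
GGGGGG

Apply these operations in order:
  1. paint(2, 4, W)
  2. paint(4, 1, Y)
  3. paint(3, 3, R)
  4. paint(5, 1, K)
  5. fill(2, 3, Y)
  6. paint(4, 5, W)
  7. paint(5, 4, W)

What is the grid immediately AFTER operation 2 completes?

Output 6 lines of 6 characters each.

Answer: GGGGGG
GGGGGG
GGGGWG
GRRRGG
GYRRGG
GGGGGG

Derivation:
After op 1 paint(2,4,W):
GGGGGG
GGGGGG
GGGGWG
GRRRGG
GRRRGG
GGGGGG
After op 2 paint(4,1,Y):
GGGGGG
GGGGGG
GGGGWG
GRRRGG
GYRRGG
GGGGGG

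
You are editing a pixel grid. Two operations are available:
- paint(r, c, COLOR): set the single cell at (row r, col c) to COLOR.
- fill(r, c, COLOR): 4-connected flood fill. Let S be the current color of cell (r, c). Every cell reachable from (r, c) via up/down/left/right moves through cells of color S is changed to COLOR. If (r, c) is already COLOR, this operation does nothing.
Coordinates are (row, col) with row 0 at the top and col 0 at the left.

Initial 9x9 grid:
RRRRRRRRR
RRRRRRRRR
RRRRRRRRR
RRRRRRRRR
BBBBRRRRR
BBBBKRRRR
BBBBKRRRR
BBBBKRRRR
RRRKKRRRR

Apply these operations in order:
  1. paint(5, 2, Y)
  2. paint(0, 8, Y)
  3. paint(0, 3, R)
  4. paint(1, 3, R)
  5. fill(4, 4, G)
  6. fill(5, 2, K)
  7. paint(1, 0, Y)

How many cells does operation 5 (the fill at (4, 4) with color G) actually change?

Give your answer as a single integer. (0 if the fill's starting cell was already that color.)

Answer: 56

Derivation:
After op 1 paint(5,2,Y):
RRRRRRRRR
RRRRRRRRR
RRRRRRRRR
RRRRRRRRR
BBBBRRRRR
BBYBKRRRR
BBBBKRRRR
BBBBKRRRR
RRRKKRRRR
After op 2 paint(0,8,Y):
RRRRRRRRY
RRRRRRRRR
RRRRRRRRR
RRRRRRRRR
BBBBRRRRR
BBYBKRRRR
BBBBKRRRR
BBBBKRRRR
RRRKKRRRR
After op 3 paint(0,3,R):
RRRRRRRRY
RRRRRRRRR
RRRRRRRRR
RRRRRRRRR
BBBBRRRRR
BBYBKRRRR
BBBBKRRRR
BBBBKRRRR
RRRKKRRRR
After op 4 paint(1,3,R):
RRRRRRRRY
RRRRRRRRR
RRRRRRRRR
RRRRRRRRR
BBBBRRRRR
BBYBKRRRR
BBBBKRRRR
BBBBKRRRR
RRRKKRRRR
After op 5 fill(4,4,G) [56 cells changed]:
GGGGGGGGY
GGGGGGGGG
GGGGGGGGG
GGGGGGGGG
BBBBGGGGG
BBYBKGGGG
BBBBKGGGG
BBBBKGGGG
RRRKKGGGG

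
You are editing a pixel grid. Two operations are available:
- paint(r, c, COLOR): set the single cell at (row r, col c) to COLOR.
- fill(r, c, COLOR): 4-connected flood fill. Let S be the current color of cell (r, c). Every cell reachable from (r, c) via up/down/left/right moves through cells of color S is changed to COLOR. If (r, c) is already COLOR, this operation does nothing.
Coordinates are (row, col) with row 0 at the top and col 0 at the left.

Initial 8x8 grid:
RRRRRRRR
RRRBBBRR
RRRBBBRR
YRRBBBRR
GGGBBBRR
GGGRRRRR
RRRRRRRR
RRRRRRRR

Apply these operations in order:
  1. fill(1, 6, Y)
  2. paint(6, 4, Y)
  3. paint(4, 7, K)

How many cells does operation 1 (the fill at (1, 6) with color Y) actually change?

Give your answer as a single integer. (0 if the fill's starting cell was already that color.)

After op 1 fill(1,6,Y) [45 cells changed]:
YYYYYYYY
YYYBBBYY
YYYBBBYY
YYYBBBYY
GGGBBBYY
GGGYYYYY
YYYYYYYY
YYYYYYYY

Answer: 45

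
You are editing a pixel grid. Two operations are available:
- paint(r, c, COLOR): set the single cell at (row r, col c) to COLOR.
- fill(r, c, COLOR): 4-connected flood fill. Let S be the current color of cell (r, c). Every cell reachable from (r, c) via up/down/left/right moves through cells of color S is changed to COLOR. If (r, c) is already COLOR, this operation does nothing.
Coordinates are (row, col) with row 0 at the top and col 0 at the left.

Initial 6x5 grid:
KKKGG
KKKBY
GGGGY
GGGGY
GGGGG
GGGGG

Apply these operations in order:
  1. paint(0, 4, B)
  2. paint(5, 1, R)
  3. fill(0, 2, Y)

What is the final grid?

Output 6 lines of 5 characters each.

After op 1 paint(0,4,B):
KKKGB
KKKBY
GGGGY
GGGGY
GGGGG
GGGGG
After op 2 paint(5,1,R):
KKKGB
KKKBY
GGGGY
GGGGY
GGGGG
GRGGG
After op 3 fill(0,2,Y) [6 cells changed]:
YYYGB
YYYBY
GGGGY
GGGGY
GGGGG
GRGGG

Answer: YYYGB
YYYBY
GGGGY
GGGGY
GGGGG
GRGGG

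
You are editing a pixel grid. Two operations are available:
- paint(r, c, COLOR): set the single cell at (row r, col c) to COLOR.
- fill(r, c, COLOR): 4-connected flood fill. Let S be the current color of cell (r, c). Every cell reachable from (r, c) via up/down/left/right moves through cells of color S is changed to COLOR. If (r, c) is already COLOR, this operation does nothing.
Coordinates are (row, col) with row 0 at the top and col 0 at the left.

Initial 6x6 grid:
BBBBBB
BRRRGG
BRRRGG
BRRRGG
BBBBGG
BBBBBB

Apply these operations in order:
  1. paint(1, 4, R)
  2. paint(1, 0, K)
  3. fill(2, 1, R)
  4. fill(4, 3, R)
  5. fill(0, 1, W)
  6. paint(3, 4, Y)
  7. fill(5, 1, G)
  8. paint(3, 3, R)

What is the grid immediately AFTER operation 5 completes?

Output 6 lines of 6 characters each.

Answer: WWWWWW
KRRRRG
RRRRGG
RRRRGG
RRRRGG
RRRRRR

Derivation:
After op 1 paint(1,4,R):
BBBBBB
BRRRRG
BRRRGG
BRRRGG
BBBBGG
BBBBBB
After op 2 paint(1,0,K):
BBBBBB
KRRRRG
BRRRGG
BRRRGG
BBBBGG
BBBBBB
After op 3 fill(2,1,R) [0 cells changed]:
BBBBBB
KRRRRG
BRRRGG
BRRRGG
BBBBGG
BBBBBB
After op 4 fill(4,3,R) [12 cells changed]:
BBBBBB
KRRRRG
RRRRGG
RRRRGG
RRRRGG
RRRRRR
After op 5 fill(0,1,W) [6 cells changed]:
WWWWWW
KRRRRG
RRRRGG
RRRRGG
RRRRGG
RRRRRR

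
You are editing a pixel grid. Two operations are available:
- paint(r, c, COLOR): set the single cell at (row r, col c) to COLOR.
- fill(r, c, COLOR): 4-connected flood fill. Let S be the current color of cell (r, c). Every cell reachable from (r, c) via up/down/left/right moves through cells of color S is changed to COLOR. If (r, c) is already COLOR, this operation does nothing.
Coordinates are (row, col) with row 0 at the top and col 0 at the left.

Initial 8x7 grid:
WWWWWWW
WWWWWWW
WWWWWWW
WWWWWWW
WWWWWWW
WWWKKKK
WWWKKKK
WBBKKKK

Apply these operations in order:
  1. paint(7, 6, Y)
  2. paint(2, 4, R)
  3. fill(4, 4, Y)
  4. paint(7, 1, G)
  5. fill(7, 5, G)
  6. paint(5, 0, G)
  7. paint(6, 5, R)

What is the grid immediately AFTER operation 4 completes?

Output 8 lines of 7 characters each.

After op 1 paint(7,6,Y):
WWWWWWW
WWWWWWW
WWWWWWW
WWWWWWW
WWWWWWW
WWWKKKK
WWWKKKK
WBBKKKY
After op 2 paint(2,4,R):
WWWWWWW
WWWWWWW
WWWWRWW
WWWWWWW
WWWWWWW
WWWKKKK
WWWKKKK
WBBKKKY
After op 3 fill(4,4,Y) [41 cells changed]:
YYYYYYY
YYYYYYY
YYYYRYY
YYYYYYY
YYYYYYY
YYYKKKK
YYYKKKK
YBBKKKY
After op 4 paint(7,1,G):
YYYYYYY
YYYYYYY
YYYYRYY
YYYYYYY
YYYYYYY
YYYKKKK
YYYKKKK
YGBKKKY

Answer: YYYYYYY
YYYYYYY
YYYYRYY
YYYYYYY
YYYYYYY
YYYKKKK
YYYKKKK
YGBKKKY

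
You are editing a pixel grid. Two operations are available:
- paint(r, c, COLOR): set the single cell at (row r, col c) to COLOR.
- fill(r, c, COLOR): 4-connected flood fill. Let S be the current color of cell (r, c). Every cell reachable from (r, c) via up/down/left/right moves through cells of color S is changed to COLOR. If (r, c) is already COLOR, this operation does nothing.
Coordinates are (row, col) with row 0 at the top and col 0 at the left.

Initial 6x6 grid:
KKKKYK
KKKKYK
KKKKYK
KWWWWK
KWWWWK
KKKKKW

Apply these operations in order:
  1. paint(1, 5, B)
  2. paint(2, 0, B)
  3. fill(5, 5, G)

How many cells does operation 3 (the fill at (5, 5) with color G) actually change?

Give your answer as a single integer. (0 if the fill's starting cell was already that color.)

After op 1 paint(1,5,B):
KKKKYK
KKKKYB
KKKKYK
KWWWWK
KWWWWK
KKKKKW
After op 2 paint(2,0,B):
KKKKYK
KKKKYB
BKKKYK
KWWWWK
KWWWWK
KKKKKW
After op 3 fill(5,5,G) [1 cells changed]:
KKKKYK
KKKKYB
BKKKYK
KWWWWK
KWWWWK
KKKKKG

Answer: 1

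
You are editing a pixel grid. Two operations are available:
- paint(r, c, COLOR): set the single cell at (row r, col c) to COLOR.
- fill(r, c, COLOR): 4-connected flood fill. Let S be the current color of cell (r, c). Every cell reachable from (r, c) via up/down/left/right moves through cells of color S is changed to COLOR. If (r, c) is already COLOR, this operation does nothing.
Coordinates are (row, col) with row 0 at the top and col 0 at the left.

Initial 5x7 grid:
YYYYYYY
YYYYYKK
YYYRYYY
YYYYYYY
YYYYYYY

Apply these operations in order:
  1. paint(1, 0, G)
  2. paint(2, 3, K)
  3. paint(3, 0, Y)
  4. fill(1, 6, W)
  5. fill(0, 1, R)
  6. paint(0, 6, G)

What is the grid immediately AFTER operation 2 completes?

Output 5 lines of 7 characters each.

After op 1 paint(1,0,G):
YYYYYYY
GYYYYKK
YYYRYYY
YYYYYYY
YYYYYYY
After op 2 paint(2,3,K):
YYYYYYY
GYYYYKK
YYYKYYY
YYYYYYY
YYYYYYY

Answer: YYYYYYY
GYYYYKK
YYYKYYY
YYYYYYY
YYYYYYY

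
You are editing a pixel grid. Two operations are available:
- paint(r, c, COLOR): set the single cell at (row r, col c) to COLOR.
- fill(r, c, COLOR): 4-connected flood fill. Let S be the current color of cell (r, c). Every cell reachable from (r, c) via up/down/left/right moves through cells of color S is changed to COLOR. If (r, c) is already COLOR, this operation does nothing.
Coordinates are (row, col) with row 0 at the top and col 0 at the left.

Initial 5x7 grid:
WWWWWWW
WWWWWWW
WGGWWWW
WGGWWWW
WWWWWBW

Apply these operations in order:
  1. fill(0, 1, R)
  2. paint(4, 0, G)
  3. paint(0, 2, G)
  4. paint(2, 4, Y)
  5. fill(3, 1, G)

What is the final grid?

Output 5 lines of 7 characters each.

Answer: RRGRRRR
RRRRRRR
RGGRYRR
RGGRRRR
GRRRRBR

Derivation:
After op 1 fill(0,1,R) [30 cells changed]:
RRRRRRR
RRRRRRR
RGGRRRR
RGGRRRR
RRRRRBR
After op 2 paint(4,0,G):
RRRRRRR
RRRRRRR
RGGRRRR
RGGRRRR
GRRRRBR
After op 3 paint(0,2,G):
RRGRRRR
RRRRRRR
RGGRRRR
RGGRRRR
GRRRRBR
After op 4 paint(2,4,Y):
RRGRRRR
RRRRRRR
RGGRYRR
RGGRRRR
GRRRRBR
After op 5 fill(3,1,G) [0 cells changed]:
RRGRRRR
RRRRRRR
RGGRYRR
RGGRRRR
GRRRRBR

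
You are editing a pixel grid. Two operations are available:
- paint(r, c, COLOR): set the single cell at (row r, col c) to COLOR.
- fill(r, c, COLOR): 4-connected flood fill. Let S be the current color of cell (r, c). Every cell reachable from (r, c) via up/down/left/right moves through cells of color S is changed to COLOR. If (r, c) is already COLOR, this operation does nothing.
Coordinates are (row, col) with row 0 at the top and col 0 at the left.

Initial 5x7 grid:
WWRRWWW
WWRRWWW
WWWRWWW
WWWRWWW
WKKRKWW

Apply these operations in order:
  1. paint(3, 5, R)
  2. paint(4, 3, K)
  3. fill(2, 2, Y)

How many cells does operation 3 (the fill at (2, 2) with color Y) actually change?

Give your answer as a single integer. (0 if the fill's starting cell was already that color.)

After op 1 paint(3,5,R):
WWRRWWW
WWRRWWW
WWWRWWW
WWWRWRW
WKKRKWW
After op 2 paint(4,3,K):
WWRRWWW
WWRRWWW
WWWRWWW
WWWRWRW
WKKKKWW
After op 3 fill(2,2,Y) [11 cells changed]:
YYRRWWW
YYRRWWW
YYYRWWW
YYYRWRW
YKKKKWW

Answer: 11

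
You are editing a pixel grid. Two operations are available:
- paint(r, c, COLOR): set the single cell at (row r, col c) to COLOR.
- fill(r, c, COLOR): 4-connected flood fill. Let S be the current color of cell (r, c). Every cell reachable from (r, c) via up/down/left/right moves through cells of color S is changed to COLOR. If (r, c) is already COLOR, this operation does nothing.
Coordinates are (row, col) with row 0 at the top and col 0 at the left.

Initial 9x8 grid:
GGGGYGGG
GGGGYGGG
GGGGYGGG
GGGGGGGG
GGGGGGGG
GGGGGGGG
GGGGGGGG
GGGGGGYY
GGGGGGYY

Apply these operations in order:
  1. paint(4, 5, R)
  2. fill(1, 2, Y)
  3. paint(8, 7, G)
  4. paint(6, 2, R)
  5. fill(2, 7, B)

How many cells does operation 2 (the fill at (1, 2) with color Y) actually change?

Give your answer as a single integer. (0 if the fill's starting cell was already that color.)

After op 1 paint(4,5,R):
GGGGYGGG
GGGGYGGG
GGGGYGGG
GGGGGGGG
GGGGGRGG
GGGGGGGG
GGGGGGGG
GGGGGGYY
GGGGGGYY
After op 2 fill(1,2,Y) [64 cells changed]:
YYYYYYYY
YYYYYYYY
YYYYYYYY
YYYYYYYY
YYYYYRYY
YYYYYYYY
YYYYYYYY
YYYYYYYY
YYYYYYYY

Answer: 64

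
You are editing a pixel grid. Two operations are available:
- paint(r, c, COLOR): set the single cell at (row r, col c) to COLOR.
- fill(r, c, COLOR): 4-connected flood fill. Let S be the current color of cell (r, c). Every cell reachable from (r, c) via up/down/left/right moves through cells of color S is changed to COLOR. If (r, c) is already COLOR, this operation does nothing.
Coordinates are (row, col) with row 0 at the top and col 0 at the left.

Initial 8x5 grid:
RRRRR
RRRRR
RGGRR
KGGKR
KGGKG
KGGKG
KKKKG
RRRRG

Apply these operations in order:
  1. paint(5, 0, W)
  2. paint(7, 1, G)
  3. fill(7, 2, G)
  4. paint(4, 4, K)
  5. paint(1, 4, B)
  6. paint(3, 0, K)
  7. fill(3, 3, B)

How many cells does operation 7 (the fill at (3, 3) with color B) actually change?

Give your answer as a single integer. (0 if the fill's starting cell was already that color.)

After op 1 paint(5,0,W):
RRRRR
RRRRR
RGGRR
KGGKR
KGGKG
WGGKG
KKKKG
RRRRG
After op 2 paint(7,1,G):
RRRRR
RRRRR
RGGRR
KGGKR
KGGKG
WGGKG
KKKKG
RGRRG
After op 3 fill(7,2,G) [2 cells changed]:
RRRRR
RRRRR
RGGRR
KGGKR
KGGKG
WGGKG
KKKKG
RGGGG
After op 4 paint(4,4,K):
RRRRR
RRRRR
RGGRR
KGGKR
KGGKK
WGGKG
KKKKG
RGGGG
After op 5 paint(1,4,B):
RRRRR
RRRRB
RGGRR
KGGKR
KGGKK
WGGKG
KKKKG
RGGGG
After op 6 paint(3,0,K):
RRRRR
RRRRB
RGGRR
KGGKR
KGGKK
WGGKG
KKKKG
RGGGG
After op 7 fill(3,3,B) [8 cells changed]:
RRRRR
RRRRB
RGGRR
KGGBR
KGGBB
WGGBG
BBBBG
RGGGG

Answer: 8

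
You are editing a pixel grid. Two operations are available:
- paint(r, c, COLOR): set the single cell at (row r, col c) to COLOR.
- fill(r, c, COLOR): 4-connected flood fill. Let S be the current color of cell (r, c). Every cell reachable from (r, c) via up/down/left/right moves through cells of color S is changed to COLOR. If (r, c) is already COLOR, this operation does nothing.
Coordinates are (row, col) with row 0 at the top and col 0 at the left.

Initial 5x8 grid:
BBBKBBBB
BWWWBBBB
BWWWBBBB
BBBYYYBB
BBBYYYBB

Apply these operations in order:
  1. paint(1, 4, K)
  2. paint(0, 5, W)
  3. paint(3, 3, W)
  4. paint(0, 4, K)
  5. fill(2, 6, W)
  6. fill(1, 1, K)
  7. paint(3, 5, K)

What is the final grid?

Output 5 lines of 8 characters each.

After op 1 paint(1,4,K):
BBBKBBBB
BWWWKBBB
BWWWBBBB
BBBYYYBB
BBBYYYBB
After op 2 paint(0,5,W):
BBBKBWBB
BWWWKBBB
BWWWBBBB
BBBYYYBB
BBBYYYBB
After op 3 paint(3,3,W):
BBBKBWBB
BWWWKBBB
BWWWBBBB
BBBWYYBB
BBBYYYBB
After op 4 paint(0,4,K):
BBBKKWBB
BWWWKBBB
BWWWBBBB
BBBWYYBB
BBBYYYBB
After op 5 fill(2,6,W) [13 cells changed]:
BBBKKWWW
BWWWKWWW
BWWWWWWW
BBBWYYWW
BBBYYYWW
After op 6 fill(1,1,K) [21 cells changed]:
BBBKKKKK
BKKKKKKK
BKKKKKKK
BBBKYYKK
BBBYYYKK
After op 7 paint(3,5,K):
BBBKKKKK
BKKKKKKK
BKKKKKKK
BBBKYKKK
BBBYYYKK

Answer: BBBKKKKK
BKKKKKKK
BKKKKKKK
BBBKYKKK
BBBYYYKK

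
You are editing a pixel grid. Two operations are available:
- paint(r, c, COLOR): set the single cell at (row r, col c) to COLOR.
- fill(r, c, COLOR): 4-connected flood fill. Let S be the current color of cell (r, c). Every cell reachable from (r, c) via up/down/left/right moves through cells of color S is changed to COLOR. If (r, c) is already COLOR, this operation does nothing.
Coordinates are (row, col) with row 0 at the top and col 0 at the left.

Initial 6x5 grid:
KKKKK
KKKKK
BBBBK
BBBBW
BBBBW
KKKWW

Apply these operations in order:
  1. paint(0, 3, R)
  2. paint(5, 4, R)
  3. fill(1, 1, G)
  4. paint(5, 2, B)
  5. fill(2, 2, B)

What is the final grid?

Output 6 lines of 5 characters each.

Answer: GGGRG
GGGGG
BBBBG
BBBBW
BBBBW
KKBWR

Derivation:
After op 1 paint(0,3,R):
KKKRK
KKKKK
BBBBK
BBBBW
BBBBW
KKKWW
After op 2 paint(5,4,R):
KKKRK
KKKKK
BBBBK
BBBBW
BBBBW
KKKWR
After op 3 fill(1,1,G) [10 cells changed]:
GGGRG
GGGGG
BBBBG
BBBBW
BBBBW
KKKWR
After op 4 paint(5,2,B):
GGGRG
GGGGG
BBBBG
BBBBW
BBBBW
KKBWR
After op 5 fill(2,2,B) [0 cells changed]:
GGGRG
GGGGG
BBBBG
BBBBW
BBBBW
KKBWR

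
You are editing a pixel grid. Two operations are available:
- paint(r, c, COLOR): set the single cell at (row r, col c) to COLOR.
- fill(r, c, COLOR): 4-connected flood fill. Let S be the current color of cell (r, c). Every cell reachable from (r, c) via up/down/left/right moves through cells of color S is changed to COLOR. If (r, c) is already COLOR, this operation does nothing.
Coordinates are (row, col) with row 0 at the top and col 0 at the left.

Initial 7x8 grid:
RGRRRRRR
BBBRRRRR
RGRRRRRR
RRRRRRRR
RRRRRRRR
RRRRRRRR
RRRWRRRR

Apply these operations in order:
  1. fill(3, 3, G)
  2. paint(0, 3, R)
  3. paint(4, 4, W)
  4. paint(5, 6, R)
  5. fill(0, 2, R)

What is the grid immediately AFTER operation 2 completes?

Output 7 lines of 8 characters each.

After op 1 fill(3,3,G) [49 cells changed]:
RGGGGGGG
BBBGGGGG
GGGGGGGG
GGGGGGGG
GGGGGGGG
GGGGGGGG
GGGWGGGG
After op 2 paint(0,3,R):
RGGRGGGG
BBBGGGGG
GGGGGGGG
GGGGGGGG
GGGGGGGG
GGGGGGGG
GGGWGGGG

Answer: RGGRGGGG
BBBGGGGG
GGGGGGGG
GGGGGGGG
GGGGGGGG
GGGGGGGG
GGGWGGGG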